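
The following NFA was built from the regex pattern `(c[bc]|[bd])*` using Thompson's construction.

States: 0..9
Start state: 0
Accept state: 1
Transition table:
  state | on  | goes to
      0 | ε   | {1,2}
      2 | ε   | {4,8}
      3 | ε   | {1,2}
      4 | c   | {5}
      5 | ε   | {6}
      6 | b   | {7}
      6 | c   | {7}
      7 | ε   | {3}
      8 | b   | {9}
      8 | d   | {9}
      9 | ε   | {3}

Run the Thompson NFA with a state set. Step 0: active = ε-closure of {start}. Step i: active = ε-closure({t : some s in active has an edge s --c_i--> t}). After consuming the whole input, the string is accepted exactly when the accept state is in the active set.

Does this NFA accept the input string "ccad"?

Answer: REJECT

Trace:
S₀ = ε-closure({0}) = {0,1,2,4,8}
'c' @ 1: {5,6}
'c' @ 2: {1,2,3,4,7,8}  ✓accept
'a' @ 3: {}  — no active states
rest 'd' ignored (set empty)
end set {} — state 1 not in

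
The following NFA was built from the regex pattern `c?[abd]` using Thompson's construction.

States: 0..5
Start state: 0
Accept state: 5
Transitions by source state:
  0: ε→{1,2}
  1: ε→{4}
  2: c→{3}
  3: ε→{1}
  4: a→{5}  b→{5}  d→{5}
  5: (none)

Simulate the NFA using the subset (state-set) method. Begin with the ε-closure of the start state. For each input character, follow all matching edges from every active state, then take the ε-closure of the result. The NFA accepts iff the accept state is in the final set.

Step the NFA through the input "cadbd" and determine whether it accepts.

S₀ = ε-closure({0}) = {0,1,2,4}
'c' @ 1: {1,3,4}
'a' @ 2: {5}  (accept∈set)
'd' @ 3: {}  — no active states
rest 'bd' ignored (set empty)
after full input: {}  (accept=5 not in)

Answer: REJECT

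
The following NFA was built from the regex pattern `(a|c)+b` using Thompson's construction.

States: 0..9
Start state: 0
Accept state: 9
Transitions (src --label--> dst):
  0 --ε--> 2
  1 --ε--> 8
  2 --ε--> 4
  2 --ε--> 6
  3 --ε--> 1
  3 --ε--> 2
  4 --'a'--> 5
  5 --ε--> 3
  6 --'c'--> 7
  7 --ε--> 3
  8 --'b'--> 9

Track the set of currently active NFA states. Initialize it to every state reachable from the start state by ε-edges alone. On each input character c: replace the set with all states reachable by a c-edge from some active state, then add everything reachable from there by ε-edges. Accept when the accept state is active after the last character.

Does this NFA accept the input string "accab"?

Answer: ACCEPT

Steps:
initial (ε-close {0}): {0,2,4,6}
'a' @ 1: {1,2,3,4,5,6,8}
'c' @ 2: {1,2,3,4,6,7,8}
'c' @ 3: {1,2,3,4,6,7,8}
'a' @ 4: {1,2,3,4,5,6,8}
'b' @ 5: {9}  [accepting]
final: {9}; accept 9 in set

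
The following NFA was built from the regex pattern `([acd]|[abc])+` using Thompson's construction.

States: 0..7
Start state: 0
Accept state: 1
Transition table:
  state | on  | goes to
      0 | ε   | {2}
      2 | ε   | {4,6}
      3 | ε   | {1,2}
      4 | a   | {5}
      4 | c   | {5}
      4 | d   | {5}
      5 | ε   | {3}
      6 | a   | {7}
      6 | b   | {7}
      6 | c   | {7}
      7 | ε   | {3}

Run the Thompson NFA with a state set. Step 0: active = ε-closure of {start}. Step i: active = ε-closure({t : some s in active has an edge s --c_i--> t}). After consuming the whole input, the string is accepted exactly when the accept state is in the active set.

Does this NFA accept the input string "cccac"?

Answer: ACCEPT

Steps:
start: ε-closure({0}) = {0,2,4,6}
'c' @ 1: {1,2,3,4,5,6,7}  [accepting]
'c' @ 2: {1,2,3,4,5,6,7}  [accepting]
'c' @ 3: {1,2,3,4,5,6,7}  [accepting]
'a' @ 4: {1,2,3,4,5,6,7}  [accepting]
'c' @ 5: {1,2,3,4,5,6,7}  [accepting]
final: {1,2,3,4,5,6,7}; accept 1 in set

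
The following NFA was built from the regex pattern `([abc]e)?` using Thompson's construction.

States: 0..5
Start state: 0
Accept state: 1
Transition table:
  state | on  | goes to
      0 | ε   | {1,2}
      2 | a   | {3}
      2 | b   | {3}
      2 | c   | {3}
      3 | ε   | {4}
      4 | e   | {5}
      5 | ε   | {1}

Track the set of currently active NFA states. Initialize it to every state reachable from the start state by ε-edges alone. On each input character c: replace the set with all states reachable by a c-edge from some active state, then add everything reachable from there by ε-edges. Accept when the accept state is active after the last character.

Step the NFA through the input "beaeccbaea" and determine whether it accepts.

S₀ = ε-closure({0}) = {0,1,2}
'b' @ 1: {3,4}
'e' @ 2: {1,5}  (accept∈set)
'a' @ 3: {}  — dead — no transitions
rest 'eccbaea' ignored (set empty)
end set {} — state 1 not in

Answer: REJECT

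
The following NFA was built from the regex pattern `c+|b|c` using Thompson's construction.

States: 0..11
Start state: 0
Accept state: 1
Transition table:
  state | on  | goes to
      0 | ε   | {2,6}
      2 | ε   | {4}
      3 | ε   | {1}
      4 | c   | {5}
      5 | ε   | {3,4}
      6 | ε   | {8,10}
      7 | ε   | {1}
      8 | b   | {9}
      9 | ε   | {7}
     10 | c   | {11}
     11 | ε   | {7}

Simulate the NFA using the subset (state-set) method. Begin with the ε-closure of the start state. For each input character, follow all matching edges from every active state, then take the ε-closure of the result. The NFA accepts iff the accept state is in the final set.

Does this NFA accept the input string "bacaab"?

start: ε-closure({0}) = {0,2,4,6,8,10}
'b' @ 1: {1,7,9}  [accepting]
'a' @ 2: {}  — dead — no transitions
rest 'caab' ignored (set empty)
end set {} — state 1 not in

Answer: REJECT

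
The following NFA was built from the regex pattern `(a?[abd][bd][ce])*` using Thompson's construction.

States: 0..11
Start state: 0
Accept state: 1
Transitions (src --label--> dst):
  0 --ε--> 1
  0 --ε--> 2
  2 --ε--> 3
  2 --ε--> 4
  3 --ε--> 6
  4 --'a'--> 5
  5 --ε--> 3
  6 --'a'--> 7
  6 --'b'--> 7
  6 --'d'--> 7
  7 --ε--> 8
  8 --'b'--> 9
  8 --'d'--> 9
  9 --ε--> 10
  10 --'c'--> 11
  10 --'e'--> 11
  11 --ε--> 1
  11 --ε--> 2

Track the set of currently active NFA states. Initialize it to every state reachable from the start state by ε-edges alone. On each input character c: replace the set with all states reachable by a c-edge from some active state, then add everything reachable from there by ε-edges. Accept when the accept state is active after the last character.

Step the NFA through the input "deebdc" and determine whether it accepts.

Answer: REJECT

Trace:
start: ε-closure({0}) = {0,1,2,3,4,6}
'd' @ 1: {7,8}
'e' @ 2: {}  — dead — no transitions
rest 'ebdc' ignored (set empty)
after full input: {}  (accept=1 not in)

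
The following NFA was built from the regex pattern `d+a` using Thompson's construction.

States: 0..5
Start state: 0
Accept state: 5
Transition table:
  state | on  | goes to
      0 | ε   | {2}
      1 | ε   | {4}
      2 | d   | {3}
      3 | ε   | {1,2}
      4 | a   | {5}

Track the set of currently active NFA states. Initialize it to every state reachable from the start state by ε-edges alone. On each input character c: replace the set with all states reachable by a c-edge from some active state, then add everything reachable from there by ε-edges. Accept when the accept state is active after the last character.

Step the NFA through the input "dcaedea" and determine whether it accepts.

Answer: REJECT

Trace:
start: ε-closure({0}) = {0,2}
'd' @ 1: {1,2,3,4}
'c' @ 2: {}  — dead — no transitions
rest 'aedea' ignored (set empty)
final: {}; accept 5 not in set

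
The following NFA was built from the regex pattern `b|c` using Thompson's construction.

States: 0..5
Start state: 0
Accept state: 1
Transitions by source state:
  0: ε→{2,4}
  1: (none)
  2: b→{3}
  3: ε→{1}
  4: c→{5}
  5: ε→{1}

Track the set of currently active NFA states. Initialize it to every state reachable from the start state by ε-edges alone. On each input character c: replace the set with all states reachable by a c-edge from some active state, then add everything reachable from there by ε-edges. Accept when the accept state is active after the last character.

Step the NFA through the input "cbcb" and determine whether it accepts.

Answer: REJECT

Trace:
start: ε-closure({0}) = {0,2,4}
'c' @ 1: {1,5}  ✓accept
'b' @ 2: {}  — no active states
rest 'cb' ignored (set empty)
final: {}; accept 1 not in set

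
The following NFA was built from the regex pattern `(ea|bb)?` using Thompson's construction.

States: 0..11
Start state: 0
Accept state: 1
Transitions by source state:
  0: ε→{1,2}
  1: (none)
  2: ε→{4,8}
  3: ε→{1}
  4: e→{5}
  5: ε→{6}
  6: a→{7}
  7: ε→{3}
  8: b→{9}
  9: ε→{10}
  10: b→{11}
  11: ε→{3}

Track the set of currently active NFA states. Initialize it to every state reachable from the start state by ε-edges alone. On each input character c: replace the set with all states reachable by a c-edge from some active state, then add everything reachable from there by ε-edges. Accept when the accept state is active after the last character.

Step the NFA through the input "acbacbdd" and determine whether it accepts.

Answer: REJECT

Steps:
start: ε-closure({0}) = {0,1,2,4,8}
'a' @ 1: {}  — state set empty
rest 'cbacbdd' ignored (set empty)
final: {}; accept 1 not in set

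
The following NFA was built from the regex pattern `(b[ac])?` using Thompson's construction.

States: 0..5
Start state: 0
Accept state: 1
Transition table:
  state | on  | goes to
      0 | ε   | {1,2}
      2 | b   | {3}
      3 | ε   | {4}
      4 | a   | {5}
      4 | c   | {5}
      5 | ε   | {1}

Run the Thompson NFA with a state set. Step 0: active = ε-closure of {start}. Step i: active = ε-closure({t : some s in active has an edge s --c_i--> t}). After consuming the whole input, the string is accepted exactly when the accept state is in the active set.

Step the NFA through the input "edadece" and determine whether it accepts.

Answer: REJECT

Steps:
start: ε-closure({0}) = {0,1,2}
'e' @ 1: {}  — no active states
rest 'dadece' ignored (set empty)
final: {}; accept 1 not in set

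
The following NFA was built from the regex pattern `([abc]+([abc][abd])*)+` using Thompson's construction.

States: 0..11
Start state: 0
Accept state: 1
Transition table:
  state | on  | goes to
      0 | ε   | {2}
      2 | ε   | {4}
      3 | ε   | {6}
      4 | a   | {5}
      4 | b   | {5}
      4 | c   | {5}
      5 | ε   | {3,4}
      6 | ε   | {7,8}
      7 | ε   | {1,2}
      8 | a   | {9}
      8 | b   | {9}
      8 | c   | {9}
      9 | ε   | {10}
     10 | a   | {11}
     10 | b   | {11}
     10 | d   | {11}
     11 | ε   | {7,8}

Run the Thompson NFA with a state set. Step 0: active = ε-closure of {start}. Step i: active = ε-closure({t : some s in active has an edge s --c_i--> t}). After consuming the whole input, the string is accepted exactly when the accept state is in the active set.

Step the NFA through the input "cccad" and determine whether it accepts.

S₀ = ε-closure({0}) = {0,2,4}
'c' @ 1: {1,2,3,4,5,6,7,8}  ✓accept
'c' @ 2: {1,2,3,4,5,6,7,8,9,10}  ✓accept
'c' @ 3: {1,2,3,4,5,6,7,8,9,10}  ✓accept
'a' @ 4: {1,2,3,4,5,6,7,8,9,10,11}  ✓accept
'd' @ 5: {1,2,4,7,8,11}  ✓accept
end set {1,2,4,7,8,11} — state 1 in

Answer: ACCEPT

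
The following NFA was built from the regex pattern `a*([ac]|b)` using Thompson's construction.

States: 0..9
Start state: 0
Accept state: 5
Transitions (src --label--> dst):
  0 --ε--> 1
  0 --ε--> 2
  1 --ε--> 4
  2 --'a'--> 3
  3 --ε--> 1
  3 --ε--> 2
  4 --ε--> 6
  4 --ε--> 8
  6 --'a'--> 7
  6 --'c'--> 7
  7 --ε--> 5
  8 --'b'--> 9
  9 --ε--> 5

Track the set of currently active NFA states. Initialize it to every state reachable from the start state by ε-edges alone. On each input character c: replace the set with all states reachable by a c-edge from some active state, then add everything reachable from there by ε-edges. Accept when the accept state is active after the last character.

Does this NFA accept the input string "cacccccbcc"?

initial (ε-close {0}): {0,1,2,4,6,8}
'c' @ 1: {5,7}  ✓accept
'a' @ 2: {}  — state set empty
rest 'cccccbcc' ignored (set empty)
end set {} — state 5 not in

Answer: REJECT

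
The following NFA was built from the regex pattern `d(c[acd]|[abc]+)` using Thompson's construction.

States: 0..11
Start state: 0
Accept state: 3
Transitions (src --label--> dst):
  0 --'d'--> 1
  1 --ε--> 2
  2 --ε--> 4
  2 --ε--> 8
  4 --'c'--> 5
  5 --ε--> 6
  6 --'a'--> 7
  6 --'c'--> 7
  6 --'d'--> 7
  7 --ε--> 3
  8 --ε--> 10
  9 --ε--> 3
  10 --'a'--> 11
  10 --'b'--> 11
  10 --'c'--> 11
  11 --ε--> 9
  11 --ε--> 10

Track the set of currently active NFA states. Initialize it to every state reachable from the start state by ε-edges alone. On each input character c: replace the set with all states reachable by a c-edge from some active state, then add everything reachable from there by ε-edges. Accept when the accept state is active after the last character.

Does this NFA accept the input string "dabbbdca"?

Answer: REJECT

Trace:
initial (ε-close {0}): {0}
'd' @ 1: {1,2,4,8,10}
'a' @ 2: {3,9,10,11}  ✓accept
'b' @ 3: {3,9,10,11}  ✓accept
'b' @ 4: {3,9,10,11}  ✓accept
'b' @ 5: {3,9,10,11}  ✓accept
'd' @ 6: {}  — no active states
rest 'ca' ignored (set empty)
after full input: {}  (accept=3 not in)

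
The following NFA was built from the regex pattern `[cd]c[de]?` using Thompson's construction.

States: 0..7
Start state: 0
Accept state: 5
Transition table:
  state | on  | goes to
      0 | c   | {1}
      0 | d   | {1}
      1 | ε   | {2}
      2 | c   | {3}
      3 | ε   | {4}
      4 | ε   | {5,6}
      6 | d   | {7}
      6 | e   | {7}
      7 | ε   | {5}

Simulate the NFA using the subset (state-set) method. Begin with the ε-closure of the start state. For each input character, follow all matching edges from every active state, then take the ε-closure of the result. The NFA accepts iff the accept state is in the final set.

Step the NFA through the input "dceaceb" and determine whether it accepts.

start: ε-closure({0}) = {0}
'd' @ 1: {1,2}
'c' @ 2: {3,4,5,6}  (accept∈set)
'e' @ 3: {5,7}  (accept∈set)
'a' @ 4: {}  — dead — no transitions
rest 'ceb' ignored (set empty)
after full input: {}  (accept=5 not in)

Answer: REJECT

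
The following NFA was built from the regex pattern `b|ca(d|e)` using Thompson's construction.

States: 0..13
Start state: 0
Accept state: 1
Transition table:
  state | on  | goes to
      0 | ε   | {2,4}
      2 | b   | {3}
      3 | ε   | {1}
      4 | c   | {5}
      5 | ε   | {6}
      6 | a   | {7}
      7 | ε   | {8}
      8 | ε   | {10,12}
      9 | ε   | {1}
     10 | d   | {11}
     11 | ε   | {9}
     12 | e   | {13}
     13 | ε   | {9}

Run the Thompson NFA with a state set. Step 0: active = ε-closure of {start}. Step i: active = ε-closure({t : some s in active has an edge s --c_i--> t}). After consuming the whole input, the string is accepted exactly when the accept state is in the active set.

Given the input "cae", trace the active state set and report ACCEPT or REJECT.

Answer: ACCEPT

Derivation:
S₀ = ε-closure({0}) = {0,2,4}
'c' @ 1: {5,6}
'a' @ 2: {7,8,10,12}
'e' @ 3: {1,9,13}  ✓accept
after full input: {1,9,13}  (accept=1 in)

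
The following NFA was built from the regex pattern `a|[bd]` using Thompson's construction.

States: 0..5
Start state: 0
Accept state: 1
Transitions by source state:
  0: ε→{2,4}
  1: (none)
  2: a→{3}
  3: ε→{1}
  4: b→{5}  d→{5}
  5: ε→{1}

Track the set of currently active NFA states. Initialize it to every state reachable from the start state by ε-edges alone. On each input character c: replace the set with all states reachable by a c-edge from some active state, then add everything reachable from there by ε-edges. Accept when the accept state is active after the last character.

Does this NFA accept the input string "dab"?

initial (ε-close {0}): {0,2,4}
'd' @ 1: {1,5}  (accept∈set)
'a' @ 2: {}  — dead — no transitions
rest 'b' ignored (set empty)
final: {}; accept 1 not in set

Answer: REJECT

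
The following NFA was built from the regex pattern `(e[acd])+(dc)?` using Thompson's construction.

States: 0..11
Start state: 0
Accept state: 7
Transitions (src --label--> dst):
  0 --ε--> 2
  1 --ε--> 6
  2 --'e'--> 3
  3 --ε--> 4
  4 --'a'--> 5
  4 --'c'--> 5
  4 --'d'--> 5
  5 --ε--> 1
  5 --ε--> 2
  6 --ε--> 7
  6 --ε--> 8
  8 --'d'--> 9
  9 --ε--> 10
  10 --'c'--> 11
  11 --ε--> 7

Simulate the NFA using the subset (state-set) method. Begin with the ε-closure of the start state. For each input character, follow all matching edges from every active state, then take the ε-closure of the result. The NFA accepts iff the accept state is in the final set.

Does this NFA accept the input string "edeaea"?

Answer: ACCEPT

Derivation:
S₀ = ε-closure({0}) = {0,2}
'e' @ 1: {3,4}
'd' @ 2: {1,2,5,6,7,8}  [accepting]
'e' @ 3: {3,4}
'a' @ 4: {1,2,5,6,7,8}  [accepting]
'e' @ 5: {3,4}
'a' @ 6: {1,2,5,6,7,8}  [accepting]
final: {1,2,5,6,7,8}; accept 7 in set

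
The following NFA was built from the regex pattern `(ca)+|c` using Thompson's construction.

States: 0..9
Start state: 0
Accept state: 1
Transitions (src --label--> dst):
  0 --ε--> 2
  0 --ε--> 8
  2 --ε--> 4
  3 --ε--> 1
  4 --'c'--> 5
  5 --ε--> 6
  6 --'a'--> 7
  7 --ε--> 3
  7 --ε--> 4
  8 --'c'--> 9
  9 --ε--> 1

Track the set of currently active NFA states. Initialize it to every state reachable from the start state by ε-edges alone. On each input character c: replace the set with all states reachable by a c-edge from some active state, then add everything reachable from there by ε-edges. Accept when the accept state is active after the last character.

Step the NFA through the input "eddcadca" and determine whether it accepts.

S₀ = ε-closure({0}) = {0,2,4,8}
'e' @ 1: {}  — no active states
rest 'ddcadca' ignored (set empty)
final: {}; accept 1 not in set

Answer: REJECT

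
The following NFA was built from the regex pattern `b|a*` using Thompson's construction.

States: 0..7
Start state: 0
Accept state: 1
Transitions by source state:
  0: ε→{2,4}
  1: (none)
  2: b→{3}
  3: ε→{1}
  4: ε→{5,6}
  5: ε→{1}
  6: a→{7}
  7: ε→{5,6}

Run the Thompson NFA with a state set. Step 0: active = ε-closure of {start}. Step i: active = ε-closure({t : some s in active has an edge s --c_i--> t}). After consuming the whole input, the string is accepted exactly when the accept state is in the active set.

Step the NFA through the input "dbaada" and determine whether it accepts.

Answer: REJECT

Trace:
start: ε-closure({0}) = {0,1,2,4,5,6}
'd' @ 1: {}  — no active states
rest 'baada' ignored (set empty)
end set {} — state 1 not in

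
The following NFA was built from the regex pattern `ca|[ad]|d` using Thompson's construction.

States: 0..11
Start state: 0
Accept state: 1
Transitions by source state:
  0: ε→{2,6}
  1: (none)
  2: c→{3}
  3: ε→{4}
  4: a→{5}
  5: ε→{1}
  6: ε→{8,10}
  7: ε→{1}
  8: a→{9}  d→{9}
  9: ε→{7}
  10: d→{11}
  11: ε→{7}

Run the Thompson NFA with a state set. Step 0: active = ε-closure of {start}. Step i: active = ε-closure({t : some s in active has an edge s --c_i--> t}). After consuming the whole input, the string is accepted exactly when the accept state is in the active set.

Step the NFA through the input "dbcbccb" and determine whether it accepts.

Answer: REJECT

Derivation:
start: ε-closure({0}) = {0,2,6,8,10}
'd' @ 1: {1,7,9,11}  (accept∈set)
'b' @ 2: {}  — dead — no transitions
rest 'cbccb' ignored (set empty)
final: {}; accept 1 not in set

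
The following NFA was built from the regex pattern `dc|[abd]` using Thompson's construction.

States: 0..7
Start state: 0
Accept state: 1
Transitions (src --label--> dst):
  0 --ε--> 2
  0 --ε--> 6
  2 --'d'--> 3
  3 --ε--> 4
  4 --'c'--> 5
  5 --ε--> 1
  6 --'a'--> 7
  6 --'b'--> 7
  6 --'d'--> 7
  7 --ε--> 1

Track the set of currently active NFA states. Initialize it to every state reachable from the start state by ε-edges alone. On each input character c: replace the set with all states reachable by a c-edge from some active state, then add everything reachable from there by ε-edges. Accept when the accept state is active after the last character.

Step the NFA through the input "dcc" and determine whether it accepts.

initial (ε-close {0}): {0,2,6}
'd' @ 1: {1,3,4,7}  ✓accept
'c' @ 2: {1,5}  ✓accept
'c' @ 3: {}  — state set empty
final: {}; accept 1 not in set

Answer: REJECT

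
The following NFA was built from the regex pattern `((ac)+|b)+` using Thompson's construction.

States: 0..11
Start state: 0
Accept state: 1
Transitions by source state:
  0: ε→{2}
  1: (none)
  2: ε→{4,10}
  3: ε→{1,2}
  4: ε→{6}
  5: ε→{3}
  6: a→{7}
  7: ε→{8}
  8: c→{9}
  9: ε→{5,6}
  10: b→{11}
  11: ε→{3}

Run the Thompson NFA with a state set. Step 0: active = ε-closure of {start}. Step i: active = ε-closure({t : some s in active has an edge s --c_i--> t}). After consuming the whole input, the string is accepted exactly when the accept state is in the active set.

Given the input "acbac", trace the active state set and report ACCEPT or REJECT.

S₀ = ε-closure({0}) = {0,2,4,6,10}
'a' @ 1: {7,8}
'c' @ 2: {1,2,3,4,5,6,9,10}  [accepting]
'b' @ 3: {1,2,3,4,6,10,11}  [accepting]
'a' @ 4: {7,8}
'c' @ 5: {1,2,3,4,5,6,9,10}  [accepting]
end set {1,2,3,4,5,6,9,10} — state 1 in

Answer: ACCEPT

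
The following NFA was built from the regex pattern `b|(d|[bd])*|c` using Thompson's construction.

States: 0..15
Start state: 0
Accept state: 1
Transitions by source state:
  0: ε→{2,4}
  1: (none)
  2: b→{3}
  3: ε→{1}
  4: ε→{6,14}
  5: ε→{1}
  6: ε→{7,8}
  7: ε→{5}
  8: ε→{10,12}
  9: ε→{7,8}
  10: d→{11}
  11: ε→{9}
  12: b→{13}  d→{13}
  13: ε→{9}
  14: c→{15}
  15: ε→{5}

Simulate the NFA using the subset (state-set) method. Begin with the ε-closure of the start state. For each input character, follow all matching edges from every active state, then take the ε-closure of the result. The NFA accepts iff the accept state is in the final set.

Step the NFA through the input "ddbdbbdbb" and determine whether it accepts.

Answer: ACCEPT

Trace:
initial (ε-close {0}): {0,1,2,4,5,6,7,8,10,12,14}
'd' @ 1: {1,5,7,8,9,10,11,12,13}  [accepting]
'd' @ 2: {1,5,7,8,9,10,11,12,13}  [accepting]
'b' @ 3: {1,5,7,8,9,10,12,13}  [accepting]
'd' @ 4: {1,5,7,8,9,10,11,12,13}  [accepting]
'b' @ 5: {1,5,7,8,9,10,12,13}  [accepting]
'b' @ 6: {1,5,7,8,9,10,12,13}  [accepting]
'd' @ 7: {1,5,7,8,9,10,11,12,13}  [accepting]
'b' @ 8: {1,5,7,8,9,10,12,13}  [accepting]
'b' @ 9: {1,5,7,8,9,10,12,13}  [accepting]
final: {1,5,7,8,9,10,12,13}; accept 1 in set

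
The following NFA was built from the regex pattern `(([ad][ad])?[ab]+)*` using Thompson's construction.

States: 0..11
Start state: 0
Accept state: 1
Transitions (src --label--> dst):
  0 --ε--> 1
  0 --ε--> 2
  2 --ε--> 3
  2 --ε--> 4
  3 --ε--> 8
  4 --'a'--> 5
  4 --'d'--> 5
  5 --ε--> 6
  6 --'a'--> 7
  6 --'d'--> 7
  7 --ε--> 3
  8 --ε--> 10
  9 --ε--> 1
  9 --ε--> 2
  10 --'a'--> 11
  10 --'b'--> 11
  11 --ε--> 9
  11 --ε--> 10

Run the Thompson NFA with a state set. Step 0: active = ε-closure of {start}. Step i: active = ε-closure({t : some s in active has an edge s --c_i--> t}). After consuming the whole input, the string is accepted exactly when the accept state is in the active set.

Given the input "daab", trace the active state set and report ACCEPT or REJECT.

Answer: ACCEPT

Derivation:
S₀ = ε-closure({0}) = {0,1,2,3,4,8,10}
'd' @ 1: {5,6}
'a' @ 2: {3,7,8,10}
'a' @ 3: {1,2,3,4,8,9,10,11}  ✓accept
'b' @ 4: {1,2,3,4,8,9,10,11}  ✓accept
final: {1,2,3,4,8,9,10,11}; accept 1 in set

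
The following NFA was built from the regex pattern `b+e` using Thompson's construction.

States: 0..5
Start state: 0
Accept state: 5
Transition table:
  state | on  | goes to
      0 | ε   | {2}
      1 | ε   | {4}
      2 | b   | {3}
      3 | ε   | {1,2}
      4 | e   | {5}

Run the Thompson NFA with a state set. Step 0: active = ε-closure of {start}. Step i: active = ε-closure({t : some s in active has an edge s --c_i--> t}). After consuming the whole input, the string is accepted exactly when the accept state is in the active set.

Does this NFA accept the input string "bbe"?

Answer: ACCEPT

Trace:
initial (ε-close {0}): {0,2}
'b' @ 1: {1,2,3,4}
'b' @ 2: {1,2,3,4}
'e' @ 3: {5}  ✓accept
end set {5} — state 5 in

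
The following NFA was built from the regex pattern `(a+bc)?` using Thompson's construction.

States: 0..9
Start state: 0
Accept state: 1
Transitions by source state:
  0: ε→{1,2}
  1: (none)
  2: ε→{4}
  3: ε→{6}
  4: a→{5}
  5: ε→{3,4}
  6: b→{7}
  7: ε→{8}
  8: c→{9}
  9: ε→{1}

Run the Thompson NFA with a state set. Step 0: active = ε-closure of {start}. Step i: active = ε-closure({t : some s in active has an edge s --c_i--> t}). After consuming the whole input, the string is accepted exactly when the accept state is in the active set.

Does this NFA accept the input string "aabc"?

initial (ε-close {0}): {0,1,2,4}
'a' @ 1: {3,4,5,6}
'a' @ 2: {3,4,5,6}
'b' @ 3: {7,8}
'c' @ 4: {1,9}  [accepting]
end set {1,9} — state 1 in

Answer: ACCEPT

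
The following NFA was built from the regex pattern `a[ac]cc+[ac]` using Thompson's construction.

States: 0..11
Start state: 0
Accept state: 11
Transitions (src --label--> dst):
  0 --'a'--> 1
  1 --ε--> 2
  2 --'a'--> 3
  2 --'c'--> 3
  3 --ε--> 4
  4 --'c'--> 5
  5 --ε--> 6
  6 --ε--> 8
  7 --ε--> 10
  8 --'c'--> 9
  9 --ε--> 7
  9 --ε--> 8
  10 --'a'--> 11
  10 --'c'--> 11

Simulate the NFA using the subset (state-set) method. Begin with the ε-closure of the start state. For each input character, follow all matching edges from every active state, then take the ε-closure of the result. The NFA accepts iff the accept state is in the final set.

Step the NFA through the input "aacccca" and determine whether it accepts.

start: ε-closure({0}) = {0}
'a' @ 1: {1,2}
'a' @ 2: {3,4}
'c' @ 3: {5,6,8}
'c' @ 4: {7,8,9,10}
'c' @ 5: {7,8,9,10,11}  (accept∈set)
'c' @ 6: {7,8,9,10,11}  (accept∈set)
'a' @ 7: {11}  (accept∈set)
final: {11}; accept 11 in set

Answer: ACCEPT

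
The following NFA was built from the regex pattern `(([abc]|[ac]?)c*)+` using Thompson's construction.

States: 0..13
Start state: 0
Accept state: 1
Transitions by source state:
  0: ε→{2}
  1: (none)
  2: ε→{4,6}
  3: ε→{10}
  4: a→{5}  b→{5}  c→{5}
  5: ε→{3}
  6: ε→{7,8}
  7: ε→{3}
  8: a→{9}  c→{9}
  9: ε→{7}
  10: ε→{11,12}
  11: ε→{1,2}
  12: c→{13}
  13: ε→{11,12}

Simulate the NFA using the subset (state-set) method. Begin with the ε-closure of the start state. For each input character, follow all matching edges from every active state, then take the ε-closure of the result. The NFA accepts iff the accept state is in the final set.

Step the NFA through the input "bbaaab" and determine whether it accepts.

S₀ = ε-closure({0}) = {0,1,2,3,4,6,7,8,10,11,12}
'b' @ 1: {1,2,3,4,5,6,7,8,10,11,12}  (accept∈set)
'b' @ 2: {1,2,3,4,5,6,7,8,10,11,12}  (accept∈set)
'a' @ 3: {1,2,3,4,5,6,7,8,9,10,11,12}  (accept∈set)
'a' @ 4: {1,2,3,4,5,6,7,8,9,10,11,12}  (accept∈set)
'a' @ 5: {1,2,3,4,5,6,7,8,9,10,11,12}  (accept∈set)
'b' @ 6: {1,2,3,4,5,6,7,8,10,11,12}  (accept∈set)
final: {1,2,3,4,5,6,7,8,10,11,12}; accept 1 in set

Answer: ACCEPT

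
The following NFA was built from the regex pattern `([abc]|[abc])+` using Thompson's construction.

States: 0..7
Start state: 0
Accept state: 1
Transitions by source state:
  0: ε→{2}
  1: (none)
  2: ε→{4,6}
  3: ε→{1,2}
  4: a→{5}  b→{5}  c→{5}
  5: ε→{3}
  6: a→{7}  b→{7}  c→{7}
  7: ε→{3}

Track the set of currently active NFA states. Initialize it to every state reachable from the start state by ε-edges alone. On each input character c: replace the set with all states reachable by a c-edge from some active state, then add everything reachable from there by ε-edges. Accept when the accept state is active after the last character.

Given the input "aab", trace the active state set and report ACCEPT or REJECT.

Answer: ACCEPT

Derivation:
initial (ε-close {0}): {0,2,4,6}
'a' @ 1: {1,2,3,4,5,6,7}  [accepting]
'a' @ 2: {1,2,3,4,5,6,7}  [accepting]
'b' @ 3: {1,2,3,4,5,6,7}  [accepting]
after full input: {1,2,3,4,5,6,7}  (accept=1 in)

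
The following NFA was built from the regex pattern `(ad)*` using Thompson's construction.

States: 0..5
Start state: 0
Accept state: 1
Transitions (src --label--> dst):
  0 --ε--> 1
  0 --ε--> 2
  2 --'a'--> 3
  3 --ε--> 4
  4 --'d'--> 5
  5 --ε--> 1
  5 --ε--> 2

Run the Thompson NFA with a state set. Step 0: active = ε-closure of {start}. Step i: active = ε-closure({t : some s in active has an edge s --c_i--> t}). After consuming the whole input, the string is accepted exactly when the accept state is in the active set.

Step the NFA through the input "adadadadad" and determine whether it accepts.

initial (ε-close {0}): {0,1,2}
'a' @ 1: {3,4}
'd' @ 2: {1,2,5}  (accept∈set)
'a' @ 3: {3,4}
'd' @ 4: {1,2,5}  (accept∈set)
'a' @ 5: {3,4}
'd' @ 6: {1,2,5}  (accept∈set)
'a' @ 7: {3,4}
'd' @ 8: {1,2,5}  (accept∈set)
'a' @ 9: {3,4}
'd' @ 10: {1,2,5}  (accept∈set)
end set {1,2,5} — state 1 in

Answer: ACCEPT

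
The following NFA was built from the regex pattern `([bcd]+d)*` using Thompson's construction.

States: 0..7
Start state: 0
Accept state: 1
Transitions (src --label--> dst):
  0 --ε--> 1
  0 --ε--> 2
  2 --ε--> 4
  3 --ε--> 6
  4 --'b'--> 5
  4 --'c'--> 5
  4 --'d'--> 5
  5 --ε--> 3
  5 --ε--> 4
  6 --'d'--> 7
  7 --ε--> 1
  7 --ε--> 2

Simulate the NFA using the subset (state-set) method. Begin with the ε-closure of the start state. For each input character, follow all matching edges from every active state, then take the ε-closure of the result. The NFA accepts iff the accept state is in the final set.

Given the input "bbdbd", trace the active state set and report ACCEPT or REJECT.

initial (ε-close {0}): {0,1,2,4}
'b' @ 1: {3,4,5,6}
'b' @ 2: {3,4,5,6}
'd' @ 3: {1,2,3,4,5,6,7}  [accepting]
'b' @ 4: {3,4,5,6}
'd' @ 5: {1,2,3,4,5,6,7}  [accepting]
after full input: {1,2,3,4,5,6,7}  (accept=1 in)

Answer: ACCEPT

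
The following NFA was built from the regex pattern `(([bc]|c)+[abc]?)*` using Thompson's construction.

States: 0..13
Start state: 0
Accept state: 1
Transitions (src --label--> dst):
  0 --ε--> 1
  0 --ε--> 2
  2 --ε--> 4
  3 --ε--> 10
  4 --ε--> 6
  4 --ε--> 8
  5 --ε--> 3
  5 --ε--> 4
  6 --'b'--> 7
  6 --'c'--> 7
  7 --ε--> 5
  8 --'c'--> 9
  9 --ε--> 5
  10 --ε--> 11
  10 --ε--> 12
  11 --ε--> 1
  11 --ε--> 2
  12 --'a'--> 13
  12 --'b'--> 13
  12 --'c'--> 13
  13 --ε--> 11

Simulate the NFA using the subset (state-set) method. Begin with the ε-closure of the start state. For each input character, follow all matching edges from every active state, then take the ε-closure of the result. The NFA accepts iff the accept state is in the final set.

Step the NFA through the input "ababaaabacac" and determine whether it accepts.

start: ε-closure({0}) = {0,1,2,4,6,8}
'a' @ 1: {}  — no active states
rest 'babaaabacac' ignored (set empty)
after full input: {}  (accept=1 not in)

Answer: REJECT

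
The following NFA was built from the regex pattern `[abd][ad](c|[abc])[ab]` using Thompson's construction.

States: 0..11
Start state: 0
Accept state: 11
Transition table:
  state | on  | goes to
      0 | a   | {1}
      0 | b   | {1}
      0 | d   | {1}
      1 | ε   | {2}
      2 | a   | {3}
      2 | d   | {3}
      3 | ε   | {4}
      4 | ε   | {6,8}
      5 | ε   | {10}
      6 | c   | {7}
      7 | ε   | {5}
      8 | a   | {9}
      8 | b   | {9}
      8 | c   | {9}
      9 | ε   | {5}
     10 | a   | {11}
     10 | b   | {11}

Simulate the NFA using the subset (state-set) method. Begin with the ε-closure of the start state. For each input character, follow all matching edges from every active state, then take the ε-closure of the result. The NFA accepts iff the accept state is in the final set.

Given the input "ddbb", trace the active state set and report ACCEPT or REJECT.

Answer: ACCEPT

Trace:
S₀ = ε-closure({0}) = {0}
'd' @ 1: {1,2}
'd' @ 2: {3,4,6,8}
'b' @ 3: {5,9,10}
'b' @ 4: {11}  ✓accept
after full input: {11}  (accept=11 in)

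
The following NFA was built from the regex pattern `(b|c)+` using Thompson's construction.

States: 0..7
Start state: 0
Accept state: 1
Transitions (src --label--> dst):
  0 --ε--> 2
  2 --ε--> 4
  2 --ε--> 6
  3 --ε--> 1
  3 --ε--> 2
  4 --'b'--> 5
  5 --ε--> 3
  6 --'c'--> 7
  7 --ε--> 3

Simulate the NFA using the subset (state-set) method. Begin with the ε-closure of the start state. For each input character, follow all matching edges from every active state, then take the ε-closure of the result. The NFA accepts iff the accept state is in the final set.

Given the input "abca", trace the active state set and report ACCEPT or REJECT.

Answer: REJECT

Derivation:
initial (ε-close {0}): {0,2,4,6}
'a' @ 1: {}  — state set empty
rest 'bca' ignored (set empty)
after full input: {}  (accept=1 not in)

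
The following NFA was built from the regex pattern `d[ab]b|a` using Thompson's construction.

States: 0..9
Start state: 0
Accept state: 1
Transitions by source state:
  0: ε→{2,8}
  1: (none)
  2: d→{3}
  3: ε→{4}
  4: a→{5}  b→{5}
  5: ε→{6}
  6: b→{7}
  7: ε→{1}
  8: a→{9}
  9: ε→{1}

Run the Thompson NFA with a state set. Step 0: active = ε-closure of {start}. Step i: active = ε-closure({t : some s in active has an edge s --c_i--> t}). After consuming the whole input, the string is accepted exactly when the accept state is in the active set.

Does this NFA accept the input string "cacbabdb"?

S₀ = ε-closure({0}) = {0,2,8}
'c' @ 1: {}  — state set empty
rest 'acbabdb' ignored (set empty)
after full input: {}  (accept=1 not in)

Answer: REJECT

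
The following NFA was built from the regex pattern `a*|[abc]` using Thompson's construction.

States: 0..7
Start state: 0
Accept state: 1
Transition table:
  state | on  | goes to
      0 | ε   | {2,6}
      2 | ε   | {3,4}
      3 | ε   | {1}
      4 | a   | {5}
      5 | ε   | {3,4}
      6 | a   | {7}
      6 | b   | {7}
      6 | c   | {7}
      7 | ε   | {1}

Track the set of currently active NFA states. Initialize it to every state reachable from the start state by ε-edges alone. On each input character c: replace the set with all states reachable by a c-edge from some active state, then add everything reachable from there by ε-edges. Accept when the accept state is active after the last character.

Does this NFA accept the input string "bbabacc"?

Answer: REJECT

Trace:
initial (ε-close {0}): {0,1,2,3,4,6}
'b' @ 1: {1,7}  ✓accept
'b' @ 2: {}  — state set empty
rest 'abacc' ignored (set empty)
after full input: {}  (accept=1 not in)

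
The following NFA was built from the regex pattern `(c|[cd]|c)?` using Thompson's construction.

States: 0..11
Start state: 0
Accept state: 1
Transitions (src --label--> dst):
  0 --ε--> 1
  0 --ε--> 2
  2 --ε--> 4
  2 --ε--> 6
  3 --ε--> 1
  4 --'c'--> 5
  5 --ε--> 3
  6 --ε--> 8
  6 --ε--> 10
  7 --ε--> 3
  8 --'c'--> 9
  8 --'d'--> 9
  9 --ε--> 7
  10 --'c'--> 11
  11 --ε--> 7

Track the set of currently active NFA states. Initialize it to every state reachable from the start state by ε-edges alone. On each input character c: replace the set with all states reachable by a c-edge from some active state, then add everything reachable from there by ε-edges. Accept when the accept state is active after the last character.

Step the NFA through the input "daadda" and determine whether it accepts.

Answer: REJECT

Derivation:
start: ε-closure({0}) = {0,1,2,4,6,8,10}
'd' @ 1: {1,3,7,9}  ✓accept
'a' @ 2: {}  — state set empty
rest 'adda' ignored (set empty)
end set {} — state 1 not in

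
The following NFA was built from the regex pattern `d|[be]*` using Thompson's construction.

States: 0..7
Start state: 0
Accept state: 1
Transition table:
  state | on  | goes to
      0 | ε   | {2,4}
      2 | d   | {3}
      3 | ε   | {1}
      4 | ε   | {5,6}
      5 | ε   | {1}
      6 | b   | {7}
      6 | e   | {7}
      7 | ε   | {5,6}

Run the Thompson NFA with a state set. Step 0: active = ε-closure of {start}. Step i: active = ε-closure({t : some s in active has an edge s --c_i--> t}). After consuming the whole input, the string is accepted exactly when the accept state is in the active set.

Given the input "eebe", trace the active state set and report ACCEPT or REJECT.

Answer: ACCEPT

Derivation:
S₀ = ε-closure({0}) = {0,1,2,4,5,6}
'e' @ 1: {1,5,6,7}  ✓accept
'e' @ 2: {1,5,6,7}  ✓accept
'b' @ 3: {1,5,6,7}  ✓accept
'e' @ 4: {1,5,6,7}  ✓accept
after full input: {1,5,6,7}  (accept=1 in)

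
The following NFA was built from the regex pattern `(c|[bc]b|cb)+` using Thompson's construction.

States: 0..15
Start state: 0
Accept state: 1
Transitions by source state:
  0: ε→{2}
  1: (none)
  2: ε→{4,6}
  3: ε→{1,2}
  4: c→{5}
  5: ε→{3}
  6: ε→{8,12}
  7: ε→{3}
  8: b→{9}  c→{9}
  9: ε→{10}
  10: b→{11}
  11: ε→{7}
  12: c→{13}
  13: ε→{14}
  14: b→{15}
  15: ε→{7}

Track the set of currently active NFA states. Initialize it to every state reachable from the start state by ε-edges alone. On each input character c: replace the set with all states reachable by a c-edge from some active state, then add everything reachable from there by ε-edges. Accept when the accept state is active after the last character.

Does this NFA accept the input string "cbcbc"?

initial (ε-close {0}): {0,2,4,6,8,12}
'c' @ 1: {1,2,3,4,5,6,8,9,10,12,13,14}  ✓accept
'b' @ 2: {1,2,3,4,6,7,8,9,10,11,12,15}  ✓accept
'c' @ 3: {1,2,3,4,5,6,8,9,10,12,13,14}  ✓accept
'b' @ 4: {1,2,3,4,6,7,8,9,10,11,12,15}  ✓accept
'c' @ 5: {1,2,3,4,5,6,8,9,10,12,13,14}  ✓accept
after full input: {1,2,3,4,5,6,8,9,10,12,13,14}  (accept=1 in)

Answer: ACCEPT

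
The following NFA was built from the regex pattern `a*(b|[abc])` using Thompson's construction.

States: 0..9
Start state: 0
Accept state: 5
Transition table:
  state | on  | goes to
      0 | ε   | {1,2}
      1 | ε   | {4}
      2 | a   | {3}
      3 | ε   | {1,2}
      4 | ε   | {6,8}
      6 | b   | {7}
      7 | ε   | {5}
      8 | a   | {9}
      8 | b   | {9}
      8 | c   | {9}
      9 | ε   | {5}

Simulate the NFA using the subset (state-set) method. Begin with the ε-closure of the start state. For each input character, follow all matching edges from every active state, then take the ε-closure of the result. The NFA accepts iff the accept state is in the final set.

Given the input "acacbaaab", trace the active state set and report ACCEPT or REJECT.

Answer: REJECT

Steps:
S₀ = ε-closure({0}) = {0,1,2,4,6,8}
'a' @ 1: {1,2,3,4,5,6,8,9}  ✓accept
'c' @ 2: {5,9}  ✓accept
'a' @ 3: {}  — no active states
rest 'cbaaab' ignored (set empty)
after full input: {}  (accept=5 not in)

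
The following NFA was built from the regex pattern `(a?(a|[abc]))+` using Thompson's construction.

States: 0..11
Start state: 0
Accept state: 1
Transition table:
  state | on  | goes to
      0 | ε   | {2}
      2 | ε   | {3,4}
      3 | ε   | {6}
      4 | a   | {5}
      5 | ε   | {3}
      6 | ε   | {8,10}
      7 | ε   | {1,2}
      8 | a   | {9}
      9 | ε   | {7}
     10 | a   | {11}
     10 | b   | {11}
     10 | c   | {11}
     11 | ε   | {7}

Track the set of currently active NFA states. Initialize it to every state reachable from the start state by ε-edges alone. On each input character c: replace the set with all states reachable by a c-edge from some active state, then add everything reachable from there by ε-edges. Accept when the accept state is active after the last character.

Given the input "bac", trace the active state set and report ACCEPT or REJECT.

start: ε-closure({0}) = {0,2,3,4,6,8,10}
'b' @ 1: {1,2,3,4,6,7,8,10,11}  (accept∈set)
'a' @ 2: {1,2,3,4,5,6,7,8,9,10,11}  (accept∈set)
'c' @ 3: {1,2,3,4,6,7,8,10,11}  (accept∈set)
after full input: {1,2,3,4,6,7,8,10,11}  (accept=1 in)

Answer: ACCEPT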